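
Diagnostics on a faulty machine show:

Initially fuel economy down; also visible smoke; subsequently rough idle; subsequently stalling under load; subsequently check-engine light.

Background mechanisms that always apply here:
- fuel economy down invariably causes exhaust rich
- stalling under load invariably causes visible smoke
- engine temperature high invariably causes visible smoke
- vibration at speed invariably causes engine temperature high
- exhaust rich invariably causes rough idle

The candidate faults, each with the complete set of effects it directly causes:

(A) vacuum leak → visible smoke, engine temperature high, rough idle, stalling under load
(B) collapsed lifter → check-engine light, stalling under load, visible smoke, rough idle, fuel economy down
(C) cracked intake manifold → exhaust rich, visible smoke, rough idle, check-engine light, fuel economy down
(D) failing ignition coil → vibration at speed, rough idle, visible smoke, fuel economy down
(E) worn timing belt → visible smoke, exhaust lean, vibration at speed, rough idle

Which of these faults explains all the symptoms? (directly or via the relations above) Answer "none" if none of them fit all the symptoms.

B

Per-candidate check:
(A) vacuum leak — does not account for fuel economy down, check-engine light
(B) collapsed lifter — fuel economy down +; visible smoke +; rough idle +; stalling under load +; check-engine light +
(C) cracked intake manifold — fuel economy down +; visible smoke +; rough idle +; stalling under load -; check-engine light +
(D) failing ignition coil — fuel economy down +; visible smoke +; rough idle +; stalling under load -; check-engine light -
(E) worn timing belt — fuel economy down -; visible smoke +; rough idle +; stalling under load -; check-engine light -
(B) is the only candidate with no mismatches.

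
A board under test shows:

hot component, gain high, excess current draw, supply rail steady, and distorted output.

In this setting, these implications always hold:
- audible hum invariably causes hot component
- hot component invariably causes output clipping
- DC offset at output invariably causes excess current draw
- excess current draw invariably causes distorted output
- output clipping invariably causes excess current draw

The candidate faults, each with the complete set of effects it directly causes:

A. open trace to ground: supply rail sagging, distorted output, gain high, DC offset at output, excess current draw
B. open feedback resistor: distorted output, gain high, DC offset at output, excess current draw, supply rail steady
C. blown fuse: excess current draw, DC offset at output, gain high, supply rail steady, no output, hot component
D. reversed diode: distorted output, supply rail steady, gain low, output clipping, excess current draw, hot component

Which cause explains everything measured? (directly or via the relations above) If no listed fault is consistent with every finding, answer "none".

Testing each hypothesis:
(A) open trace to ground — hot component ✗; gain high ✓; excess current draw ✓; supply rail steady ✗; distorted output ✓
(B) open feedback resistor — hot component ✗; gain high ✓; excess current draw ✓; supply rail steady ✓; distorted output ✓
(C) blown fuse — accounts for every observation (distorted output via excess current draw → distorted output)
(D) reversed diode — fails on gain high (predicts gain low, not gain high)
Only (C) is consistent with every observation.

C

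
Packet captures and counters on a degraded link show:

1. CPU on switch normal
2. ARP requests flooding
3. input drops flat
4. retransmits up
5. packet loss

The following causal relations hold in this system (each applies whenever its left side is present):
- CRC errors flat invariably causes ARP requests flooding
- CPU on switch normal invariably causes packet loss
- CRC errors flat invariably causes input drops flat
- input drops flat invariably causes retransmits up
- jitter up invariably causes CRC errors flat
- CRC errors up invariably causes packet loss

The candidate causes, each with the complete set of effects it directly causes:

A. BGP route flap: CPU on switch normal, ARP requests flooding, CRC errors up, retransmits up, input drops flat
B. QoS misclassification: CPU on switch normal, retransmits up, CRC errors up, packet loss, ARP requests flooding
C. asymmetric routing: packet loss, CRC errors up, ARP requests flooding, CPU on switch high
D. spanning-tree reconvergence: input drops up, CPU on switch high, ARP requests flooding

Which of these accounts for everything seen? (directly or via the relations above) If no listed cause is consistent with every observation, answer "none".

A

Checking each candidate against the observations:
(A) BGP route flap — CPU on switch normal yes; ARP requests flooding yes; input drops flat yes; retransmits up yes; packet loss yes (via CPU on switch normal → packet loss)
(B) QoS misclassification — does not account for input drops flat
(C) asymmetric routing — CPU on switch normal NO; ARP requests flooding yes; input drops flat NO; retransmits up NO; packet loss yes
(D) spanning-tree reconvergence — fails on CPU on switch normal, input drops flat, retransmits up, packet loss (predicts CPU on switch high, not CPU on switch normal; predicts input drops up, not input drops flat)
(A) alone accounts for all the evidence.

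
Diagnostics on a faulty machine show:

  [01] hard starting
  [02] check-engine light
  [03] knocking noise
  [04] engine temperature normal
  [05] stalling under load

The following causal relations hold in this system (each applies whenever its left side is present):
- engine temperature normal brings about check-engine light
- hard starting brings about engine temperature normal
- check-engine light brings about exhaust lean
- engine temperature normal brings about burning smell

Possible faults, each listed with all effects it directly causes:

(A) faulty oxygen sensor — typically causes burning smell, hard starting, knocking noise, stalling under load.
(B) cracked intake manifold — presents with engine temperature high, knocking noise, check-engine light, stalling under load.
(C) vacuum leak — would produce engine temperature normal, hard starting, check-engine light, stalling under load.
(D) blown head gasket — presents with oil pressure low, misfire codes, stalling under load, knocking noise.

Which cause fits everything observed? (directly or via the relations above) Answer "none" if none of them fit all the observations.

Per-candidate check:
(A) faulty oxygen sensor — hard starting +; check-engine light + (by hard starting → engine temperature normal → check-engine light); knocking noise +; engine temperature normal + (by hard starting → engine temperature normal); stalling under load +
(B) cracked intake manifold — hard starting -; check-engine light +; knocking noise +; engine temperature normal -; stalling under load +
(C) vacuum leak — hard starting +; check-engine light +; knocking noise -; engine temperature normal +; stalling under load +
(D) blown head gasket — hard starting -; check-engine light -; knocking noise +; engine temperature normal -; stalling under load +
Only (A) is consistent with every observation.

A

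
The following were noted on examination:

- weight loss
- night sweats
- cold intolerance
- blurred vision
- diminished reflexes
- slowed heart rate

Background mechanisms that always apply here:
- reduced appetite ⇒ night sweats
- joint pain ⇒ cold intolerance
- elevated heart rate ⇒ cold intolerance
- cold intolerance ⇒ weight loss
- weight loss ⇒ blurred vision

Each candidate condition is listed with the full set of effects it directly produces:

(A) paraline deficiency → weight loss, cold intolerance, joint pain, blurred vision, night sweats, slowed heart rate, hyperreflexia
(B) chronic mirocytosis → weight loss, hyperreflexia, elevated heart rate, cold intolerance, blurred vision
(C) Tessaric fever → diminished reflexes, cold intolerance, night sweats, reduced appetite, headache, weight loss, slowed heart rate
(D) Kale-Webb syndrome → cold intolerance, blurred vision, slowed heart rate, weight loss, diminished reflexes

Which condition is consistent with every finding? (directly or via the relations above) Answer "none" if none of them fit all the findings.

Per-candidate check:
(A) paraline deficiency — fails on diminished reflexes (predicts hyperreflexia, not diminished reflexes)
(B) chronic mirocytosis — weight loss ✓; night sweats ✗; cold intolerance ✓; blurred vision ✓; diminished reflexes ✗; slowed heart rate ✗
(C) Tessaric fever — accounts for every observation (blurred vision via weight loss → blurred vision)
(D) Kale-Webb syndrome — does not account for night sweats
(C) is the only candidate with no mismatches.

C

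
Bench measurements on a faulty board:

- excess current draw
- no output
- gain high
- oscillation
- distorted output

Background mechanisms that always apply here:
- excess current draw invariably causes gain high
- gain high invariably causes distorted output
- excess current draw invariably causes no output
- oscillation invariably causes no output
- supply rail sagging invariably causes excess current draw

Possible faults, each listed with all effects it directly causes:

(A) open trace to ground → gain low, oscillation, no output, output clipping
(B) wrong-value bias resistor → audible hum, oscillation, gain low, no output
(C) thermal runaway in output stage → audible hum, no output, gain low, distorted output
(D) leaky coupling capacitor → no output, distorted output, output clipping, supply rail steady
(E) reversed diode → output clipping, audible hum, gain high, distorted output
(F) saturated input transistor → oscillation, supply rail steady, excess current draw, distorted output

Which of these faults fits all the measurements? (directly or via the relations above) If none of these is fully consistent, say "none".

F

Testing each hypothesis:
(A) open trace to ground — fails on excess current draw, gain high, distorted output (predicts gain low, not gain high)
(B) wrong-value bias resistor — fails on excess current draw, gain high, distorted output (predicts gain low, not gain high)
(C) thermal runaway in output stage — fails on excess current draw, gain high, oscillation (predicts gain low, not gain high)
(D) leaky coupling capacitor — does not account for excess current draw, gain high, oscillation
(E) reversed diode — does not account for excess current draw, no output, oscillation
(F) saturated input transistor — excess current draw +; no output + (by excess current draw → no output); gain high + (by excess current draw → gain high); oscillation +; distorted output +
(F) alone accounts for all the evidence.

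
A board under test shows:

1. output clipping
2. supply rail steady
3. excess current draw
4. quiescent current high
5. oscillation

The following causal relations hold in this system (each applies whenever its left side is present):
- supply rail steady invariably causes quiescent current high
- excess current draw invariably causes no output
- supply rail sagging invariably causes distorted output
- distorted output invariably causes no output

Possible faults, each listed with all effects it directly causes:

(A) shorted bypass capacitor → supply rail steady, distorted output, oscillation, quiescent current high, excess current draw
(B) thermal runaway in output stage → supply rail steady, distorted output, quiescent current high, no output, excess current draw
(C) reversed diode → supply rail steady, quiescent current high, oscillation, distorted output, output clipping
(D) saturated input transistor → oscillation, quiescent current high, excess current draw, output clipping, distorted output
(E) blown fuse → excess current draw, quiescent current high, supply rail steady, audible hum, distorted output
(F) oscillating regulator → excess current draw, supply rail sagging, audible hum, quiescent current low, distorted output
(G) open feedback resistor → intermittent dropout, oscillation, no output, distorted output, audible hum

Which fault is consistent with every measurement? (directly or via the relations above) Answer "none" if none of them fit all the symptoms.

none

Testing each hypothesis:
(A) shorted bypass capacitor — output clipping -; supply rail steady +; excess current draw +; quiescent current high +; oscillation +
(B) thermal runaway in output stage — does not account for output clipping, oscillation
(C) reversed diode — output clipping +; supply rail steady +; excess current draw -; quiescent current high +; oscillation +
(D) saturated input transistor — output clipping +; supply rail steady -; excess current draw +; quiescent current high +; oscillation +
(E) blown fuse — output clipping -; supply rail steady +; excess current draw +; quiescent current high +; oscillation -
(F) oscillating regulator — fails on output clipping, supply rail steady, quiescent current high, oscillation (predicts supply rail sagging, not supply rail steady; predicts quiescent current low, not quiescent current high)
(G) open feedback resistor — does not account for output clipping, supply rail steady, excess current draw, quiescent current high
Every candidate fails on at least one observation.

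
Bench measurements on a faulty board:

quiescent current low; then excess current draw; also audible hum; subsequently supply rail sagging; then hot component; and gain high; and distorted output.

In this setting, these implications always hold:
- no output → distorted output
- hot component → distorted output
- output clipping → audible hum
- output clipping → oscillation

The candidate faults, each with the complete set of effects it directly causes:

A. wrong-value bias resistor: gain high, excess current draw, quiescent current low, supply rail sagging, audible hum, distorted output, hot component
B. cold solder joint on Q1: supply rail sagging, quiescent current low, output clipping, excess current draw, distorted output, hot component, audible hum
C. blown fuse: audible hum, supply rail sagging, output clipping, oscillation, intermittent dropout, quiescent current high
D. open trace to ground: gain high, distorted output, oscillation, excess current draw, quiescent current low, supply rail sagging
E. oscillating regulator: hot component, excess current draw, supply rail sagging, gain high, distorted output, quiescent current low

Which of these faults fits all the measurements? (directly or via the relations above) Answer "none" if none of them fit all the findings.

For each candidate, compare predicted effects to what was observed:
(A) wrong-value bias resistor — quiescent current low yes; excess current draw yes; audible hum yes; supply rail sagging yes; hot component yes; gain high yes; distorted output yes
(B) cold solder joint on Q1 — does not account for gain high
(C) blown fuse — quiescent current low NO; excess current draw NO; audible hum yes; supply rail sagging yes; hot component NO; gain high NO; distorted output NO
(D) open trace to ground — does not account for audible hum, hot component
(E) oscillating regulator — does not account for audible hum
(A) is the only candidate with no mismatches.

A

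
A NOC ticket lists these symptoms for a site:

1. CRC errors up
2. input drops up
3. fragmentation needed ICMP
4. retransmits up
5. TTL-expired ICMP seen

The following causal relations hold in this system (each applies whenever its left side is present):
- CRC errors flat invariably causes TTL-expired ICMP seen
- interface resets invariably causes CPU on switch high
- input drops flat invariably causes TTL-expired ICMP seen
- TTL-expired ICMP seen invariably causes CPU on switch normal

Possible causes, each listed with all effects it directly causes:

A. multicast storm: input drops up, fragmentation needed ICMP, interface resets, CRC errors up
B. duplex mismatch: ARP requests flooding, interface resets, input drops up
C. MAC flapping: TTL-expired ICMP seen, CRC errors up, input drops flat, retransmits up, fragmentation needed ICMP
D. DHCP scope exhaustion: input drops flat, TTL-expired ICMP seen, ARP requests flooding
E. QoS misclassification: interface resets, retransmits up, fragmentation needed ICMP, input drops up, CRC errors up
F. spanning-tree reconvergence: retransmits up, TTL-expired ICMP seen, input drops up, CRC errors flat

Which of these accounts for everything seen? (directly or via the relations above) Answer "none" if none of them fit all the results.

none

Checking each candidate against the observations:
(A) multicast storm — does not account for retransmits up, TTL-expired ICMP seen
(B) duplex mismatch — CRC errors up ✗; input drops up ✓; fragmentation needed ICMP ✗; retransmits up ✗; TTL-expired ICMP seen ✗
(C) MAC flapping — fails on input drops up (predicts input drops flat, not input drops up)
(D) DHCP scope exhaustion — CRC errors up ✗; input drops up ✗; fragmentation needed ICMP ✗; retransmits up ✗; TTL-expired ICMP seen ✓
(E) QoS misclassification — does not account for TTL-expired ICMP seen
(F) spanning-tree reconvergence — CRC errors up ✗; input drops up ✓; fragmentation needed ICMP ✗; retransmits up ✓; TTL-expired ICMP seen ✓
Every candidate fails on at least one observation.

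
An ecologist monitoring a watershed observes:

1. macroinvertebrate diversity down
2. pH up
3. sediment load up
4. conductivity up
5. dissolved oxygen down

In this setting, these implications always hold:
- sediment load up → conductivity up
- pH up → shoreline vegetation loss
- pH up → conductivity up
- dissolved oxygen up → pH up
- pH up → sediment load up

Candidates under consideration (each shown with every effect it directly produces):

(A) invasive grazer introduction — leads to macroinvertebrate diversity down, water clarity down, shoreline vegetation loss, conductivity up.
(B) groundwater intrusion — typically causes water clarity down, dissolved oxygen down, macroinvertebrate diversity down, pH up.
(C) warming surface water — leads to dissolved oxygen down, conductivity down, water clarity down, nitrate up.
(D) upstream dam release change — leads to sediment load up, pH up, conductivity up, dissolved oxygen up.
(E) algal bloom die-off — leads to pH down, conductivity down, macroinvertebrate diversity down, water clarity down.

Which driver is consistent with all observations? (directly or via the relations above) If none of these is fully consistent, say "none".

B

Per-candidate check:
(A) invasive grazer introduction — does not account for pH up, sediment load up, dissolved oxygen down
(B) groundwater intrusion — macroinvertebrate diversity down match; pH up match; sediment load up match (through pH up → sediment load up); conductivity up match (through pH up → conductivity up); dissolved oxygen down match
(C) warming surface water — fails on macroinvertebrate diversity down, pH up, sediment load up, conductivity up (predicts conductivity down, not conductivity up)
(D) upstream dam release change — fails on macroinvertebrate diversity down, dissolved oxygen down (predicts dissolved oxygen up, not dissolved oxygen down)
(E) algal bloom die-off — fails on pH up, sediment load up, conductivity up, dissolved oxygen down (predicts pH down, not pH up; predicts conductivity down, not conductivity up)
(B) alone accounts for all the evidence.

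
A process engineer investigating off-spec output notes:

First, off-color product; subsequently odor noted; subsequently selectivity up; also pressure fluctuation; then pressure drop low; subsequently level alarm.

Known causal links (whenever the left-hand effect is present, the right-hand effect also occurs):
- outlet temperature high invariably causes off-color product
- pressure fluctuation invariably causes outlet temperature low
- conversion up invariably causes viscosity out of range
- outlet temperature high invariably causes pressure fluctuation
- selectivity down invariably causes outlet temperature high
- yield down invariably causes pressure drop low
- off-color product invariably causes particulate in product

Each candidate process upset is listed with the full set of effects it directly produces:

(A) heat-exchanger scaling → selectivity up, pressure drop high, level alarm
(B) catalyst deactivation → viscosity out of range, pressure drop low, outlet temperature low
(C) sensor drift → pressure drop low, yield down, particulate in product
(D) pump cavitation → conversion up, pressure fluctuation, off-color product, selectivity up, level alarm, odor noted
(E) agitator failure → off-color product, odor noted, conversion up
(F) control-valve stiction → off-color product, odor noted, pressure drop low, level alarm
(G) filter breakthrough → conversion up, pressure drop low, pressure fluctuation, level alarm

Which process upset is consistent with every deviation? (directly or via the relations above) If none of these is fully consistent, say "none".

Checking each candidate against the observations:
(A) heat-exchanger scaling — fails on off-color product, odor noted, pressure fluctuation, pressure drop low (predicts pressure drop high, not pressure drop low)
(B) catalyst deactivation — off-color product -; odor noted -; selectivity up -; pressure fluctuation -; pressure drop low +; level alarm -
(C) sensor drift — does not account for off-color product, odor noted, selectivity up, pressure fluctuation, level alarm
(D) pump cavitation — does not account for pressure drop low
(E) agitator failure — does not account for selectivity up, pressure fluctuation, pressure drop low, level alarm
(F) control-valve stiction — off-color product +; odor noted +; selectivity up -; pressure fluctuation -; pressure drop low +; level alarm +
(G) filter breakthrough — off-color product -; odor noted -; selectivity up -; pressure fluctuation +; pressure drop low +; level alarm +
Every candidate fails on at least one observation.

none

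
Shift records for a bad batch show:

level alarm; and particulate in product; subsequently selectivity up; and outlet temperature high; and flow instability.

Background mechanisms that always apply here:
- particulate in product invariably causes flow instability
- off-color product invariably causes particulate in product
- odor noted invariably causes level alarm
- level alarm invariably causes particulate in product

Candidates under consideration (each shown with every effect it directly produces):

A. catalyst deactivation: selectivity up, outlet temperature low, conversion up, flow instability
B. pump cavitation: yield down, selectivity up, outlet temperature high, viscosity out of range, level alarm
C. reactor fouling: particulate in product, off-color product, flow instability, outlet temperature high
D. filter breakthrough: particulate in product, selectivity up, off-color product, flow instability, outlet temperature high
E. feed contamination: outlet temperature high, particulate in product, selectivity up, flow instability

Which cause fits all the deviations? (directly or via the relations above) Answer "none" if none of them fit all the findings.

Testing each hypothesis:
(A) catalyst deactivation — fails on level alarm, particulate in product, outlet temperature high (predicts outlet temperature low, not outlet temperature high)
(B) pump cavitation — level alarm +; particulate in product + (through level alarm → particulate in product); selectivity up +; outlet temperature high +; flow instability + (through level alarm → particulate in product → flow instability)
(C) reactor fouling — does not account for level alarm, selectivity up
(D) filter breakthrough — level alarm -; particulate in product +; selectivity up +; outlet temperature high +; flow instability +
(E) feed contamination — does not account for level alarm
(B) is the only candidate with no mismatches.

B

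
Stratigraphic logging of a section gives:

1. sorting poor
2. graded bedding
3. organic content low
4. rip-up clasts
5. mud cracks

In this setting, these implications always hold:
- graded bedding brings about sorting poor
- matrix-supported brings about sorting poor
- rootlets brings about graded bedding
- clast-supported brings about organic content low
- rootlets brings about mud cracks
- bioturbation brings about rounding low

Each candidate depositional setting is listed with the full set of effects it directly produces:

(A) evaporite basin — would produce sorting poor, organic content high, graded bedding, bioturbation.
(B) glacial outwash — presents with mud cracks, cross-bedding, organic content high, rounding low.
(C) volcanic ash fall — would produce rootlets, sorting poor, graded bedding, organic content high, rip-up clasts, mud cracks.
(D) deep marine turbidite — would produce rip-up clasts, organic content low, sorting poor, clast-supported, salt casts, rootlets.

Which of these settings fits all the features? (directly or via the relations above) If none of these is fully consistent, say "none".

Per-candidate check:
(A) evaporite basin — sorting poor yes; graded bedding yes; organic content low NO; rip-up clasts NO; mud cracks NO
(B) glacial outwash — sorting poor NO; graded bedding NO; organic content low NO; rip-up clasts NO; mud cracks yes
(C) volcanic ash fall — sorting poor yes; graded bedding yes; organic content low NO; rip-up clasts yes; mud cracks yes
(D) deep marine turbidite — accounts for every observation (graded bedding by rootlets → graded bedding)
(D) alone accounts for all the evidence.

D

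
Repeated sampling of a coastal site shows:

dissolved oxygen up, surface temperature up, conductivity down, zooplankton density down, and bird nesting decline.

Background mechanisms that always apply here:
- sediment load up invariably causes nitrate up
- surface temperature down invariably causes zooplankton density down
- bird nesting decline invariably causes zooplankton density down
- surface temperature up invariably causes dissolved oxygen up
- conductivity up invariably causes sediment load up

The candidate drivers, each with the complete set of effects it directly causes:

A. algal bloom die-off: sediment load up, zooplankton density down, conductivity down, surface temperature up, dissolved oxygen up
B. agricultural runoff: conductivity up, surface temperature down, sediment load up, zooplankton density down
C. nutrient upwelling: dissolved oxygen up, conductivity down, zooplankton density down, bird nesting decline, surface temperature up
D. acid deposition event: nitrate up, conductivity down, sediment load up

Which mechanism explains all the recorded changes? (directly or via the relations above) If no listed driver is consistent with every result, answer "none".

C

Per-candidate check:
(A) algal bloom die-off — does not account for bird nesting decline
(B) agricultural runoff — dissolved oxygen up ✗; surface temperature up ✗; conductivity down ✗; zooplankton density down ✓; bird nesting decline ✗
(C) nutrient upwelling — dissolved oxygen up ✓; surface temperature up ✓; conductivity down ✓; zooplankton density down ✓; bird nesting decline ✓
(D) acid deposition event — dissolved oxygen up ✗; surface temperature up ✗; conductivity down ✓; zooplankton density down ✗; bird nesting decline ✗
Only (C) is consistent with every observation.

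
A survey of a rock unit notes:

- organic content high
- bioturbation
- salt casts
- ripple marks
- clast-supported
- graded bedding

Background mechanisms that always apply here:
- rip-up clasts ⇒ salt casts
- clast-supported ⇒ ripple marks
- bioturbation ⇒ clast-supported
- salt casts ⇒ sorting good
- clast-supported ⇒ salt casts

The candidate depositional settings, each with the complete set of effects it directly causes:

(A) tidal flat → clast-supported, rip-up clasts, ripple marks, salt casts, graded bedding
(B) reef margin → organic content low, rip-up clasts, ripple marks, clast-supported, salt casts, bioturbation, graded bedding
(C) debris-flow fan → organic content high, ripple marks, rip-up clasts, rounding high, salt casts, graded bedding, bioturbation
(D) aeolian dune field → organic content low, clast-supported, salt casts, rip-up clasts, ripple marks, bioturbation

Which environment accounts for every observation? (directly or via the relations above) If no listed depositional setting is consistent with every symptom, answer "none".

C

Checking each candidate against the observations:
(A) tidal flat — does not account for organic content high, bioturbation
(B) reef margin — organic content high -; bioturbation +; salt casts +; ripple marks +; clast-supported +; graded bedding +
(C) debris-flow fan — organic content high +; bioturbation +; salt casts +; ripple marks +; clast-supported + (through bioturbation → clast-supported); graded bedding +
(D) aeolian dune field — organic content high -; bioturbation +; salt casts +; ripple marks +; clast-supported +; graded bedding -
Only (C) is consistent with every observation.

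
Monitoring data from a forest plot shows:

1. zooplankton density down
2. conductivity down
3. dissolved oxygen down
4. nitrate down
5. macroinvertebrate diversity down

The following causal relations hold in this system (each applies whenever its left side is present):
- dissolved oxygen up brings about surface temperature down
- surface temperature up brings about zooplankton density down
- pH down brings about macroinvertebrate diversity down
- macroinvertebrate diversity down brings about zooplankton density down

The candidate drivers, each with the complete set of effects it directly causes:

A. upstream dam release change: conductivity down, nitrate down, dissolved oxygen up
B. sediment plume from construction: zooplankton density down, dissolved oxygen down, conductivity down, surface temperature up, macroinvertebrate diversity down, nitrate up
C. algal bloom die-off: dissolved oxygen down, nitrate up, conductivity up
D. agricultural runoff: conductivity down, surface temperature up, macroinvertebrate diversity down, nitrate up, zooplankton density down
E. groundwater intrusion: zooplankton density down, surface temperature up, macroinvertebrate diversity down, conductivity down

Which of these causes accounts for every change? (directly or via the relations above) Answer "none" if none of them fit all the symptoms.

For each candidate, compare predicted effects to what was observed:
(A) upstream dam release change — zooplankton density down NO; conductivity down yes; dissolved oxygen down NO; nitrate down yes; macroinvertebrate diversity down NO
(B) sediment plume from construction — zooplankton density down yes; conductivity down yes; dissolved oxygen down yes; nitrate down NO; macroinvertebrate diversity down yes
(C) algal bloom die-off — fails on zooplankton density down, conductivity down, nitrate down, macroinvertebrate diversity down (predicts conductivity up, not conductivity down; predicts nitrate up, not nitrate down)
(D) agricultural runoff — zooplankton density down yes; conductivity down yes; dissolved oxygen down NO; nitrate down NO; macroinvertebrate diversity down yes
(E) groundwater intrusion — zooplankton density down yes; conductivity down yes; dissolved oxygen down NO; nitrate down NO; macroinvertebrate diversity down yes
Every candidate fails on at least one observation.

none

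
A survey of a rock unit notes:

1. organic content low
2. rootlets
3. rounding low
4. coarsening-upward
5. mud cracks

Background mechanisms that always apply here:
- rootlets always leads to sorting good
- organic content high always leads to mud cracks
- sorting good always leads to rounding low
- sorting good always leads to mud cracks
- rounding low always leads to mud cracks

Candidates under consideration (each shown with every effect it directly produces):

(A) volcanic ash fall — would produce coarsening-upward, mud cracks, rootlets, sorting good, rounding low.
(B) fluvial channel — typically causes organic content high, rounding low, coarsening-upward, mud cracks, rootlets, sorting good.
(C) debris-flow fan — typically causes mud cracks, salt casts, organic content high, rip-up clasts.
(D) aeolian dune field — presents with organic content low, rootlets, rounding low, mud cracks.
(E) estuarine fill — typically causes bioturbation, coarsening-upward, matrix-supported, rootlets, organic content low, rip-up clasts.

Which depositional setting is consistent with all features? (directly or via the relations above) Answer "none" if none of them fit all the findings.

E

Checking each candidate against the observations:
(A) volcanic ash fall — organic content low miss; rootlets match; rounding low match; coarsening-upward match; mud cracks match
(B) fluvial channel — fails on organic content low (predicts organic content high, not organic content low)
(C) debris-flow fan — organic content low miss; rootlets miss; rounding low miss; coarsening-upward miss; mud cracks match
(D) aeolian dune field — does not account for coarsening-upward
(E) estuarine fill — organic content low match; rootlets match; rounding low match (by rootlets → sorting good → rounding low); coarsening-upward match; mud cracks match (by rootlets → sorting good → mud cracks)
(E) alone accounts for all the evidence.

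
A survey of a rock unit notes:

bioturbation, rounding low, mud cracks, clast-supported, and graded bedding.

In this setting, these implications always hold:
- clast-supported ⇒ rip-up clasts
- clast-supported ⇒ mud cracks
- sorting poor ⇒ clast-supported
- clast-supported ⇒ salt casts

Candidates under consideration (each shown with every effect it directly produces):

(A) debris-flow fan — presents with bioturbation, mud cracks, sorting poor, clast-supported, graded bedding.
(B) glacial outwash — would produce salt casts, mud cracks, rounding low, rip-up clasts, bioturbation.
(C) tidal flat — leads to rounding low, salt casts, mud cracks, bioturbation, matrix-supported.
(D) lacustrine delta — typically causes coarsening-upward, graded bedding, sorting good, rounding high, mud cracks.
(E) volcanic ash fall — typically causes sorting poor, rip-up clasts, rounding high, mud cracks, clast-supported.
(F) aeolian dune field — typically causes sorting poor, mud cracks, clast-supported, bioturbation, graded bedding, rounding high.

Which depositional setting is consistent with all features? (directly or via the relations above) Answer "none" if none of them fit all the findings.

Checking each candidate against the observations:
(A) debris-flow fan — bioturbation match; rounding low miss; mud cracks match; clast-supported match; graded bedding match
(B) glacial outwash — bioturbation match; rounding low match; mud cracks match; clast-supported miss; graded bedding miss
(C) tidal flat — bioturbation match; rounding low match; mud cracks match; clast-supported miss; graded bedding miss
(D) lacustrine delta — fails on bioturbation, rounding low, clast-supported (predicts rounding high, not rounding low)
(E) volcanic ash fall — fails on bioturbation, rounding low, graded bedding (predicts rounding high, not rounding low)
(F) aeolian dune field — bioturbation match; rounding low miss; mud cracks match; clast-supported match; graded bedding match
Every candidate fails on at least one observation.

none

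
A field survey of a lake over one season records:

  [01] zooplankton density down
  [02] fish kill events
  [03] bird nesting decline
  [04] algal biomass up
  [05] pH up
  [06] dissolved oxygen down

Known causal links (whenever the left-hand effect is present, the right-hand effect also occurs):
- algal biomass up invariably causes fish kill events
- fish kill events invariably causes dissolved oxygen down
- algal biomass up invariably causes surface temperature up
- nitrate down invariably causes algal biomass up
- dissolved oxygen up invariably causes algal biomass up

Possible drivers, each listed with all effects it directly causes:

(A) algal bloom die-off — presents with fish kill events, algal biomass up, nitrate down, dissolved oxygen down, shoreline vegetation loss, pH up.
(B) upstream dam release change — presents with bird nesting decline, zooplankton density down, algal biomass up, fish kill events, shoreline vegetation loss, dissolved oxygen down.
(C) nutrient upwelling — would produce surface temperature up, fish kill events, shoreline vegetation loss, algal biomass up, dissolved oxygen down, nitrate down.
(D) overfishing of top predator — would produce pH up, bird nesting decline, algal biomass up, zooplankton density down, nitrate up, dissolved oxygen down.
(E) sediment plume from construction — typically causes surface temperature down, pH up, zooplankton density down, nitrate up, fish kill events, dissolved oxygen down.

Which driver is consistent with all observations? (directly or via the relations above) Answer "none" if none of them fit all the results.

D

Testing each hypothesis:
(A) algal bloom die-off — zooplankton density down -; fish kill events +; bird nesting decline -; algal biomass up +; pH up +; dissolved oxygen down +
(B) upstream dam release change — zooplankton density down +; fish kill events +; bird nesting decline +; algal biomass up +; pH up -; dissolved oxygen down +
(C) nutrient upwelling — zooplankton density down -; fish kill events +; bird nesting decline -; algal biomass up +; pH up -; dissolved oxygen down +
(D) overfishing of top predator — accounts for every observation (fish kill events via algal biomass up → fish kill events)
(E) sediment plume from construction — zooplankton density down +; fish kill events +; bird nesting decline -; algal biomass up -; pH up +; dissolved oxygen down +
(D) is the only candidate with no mismatches.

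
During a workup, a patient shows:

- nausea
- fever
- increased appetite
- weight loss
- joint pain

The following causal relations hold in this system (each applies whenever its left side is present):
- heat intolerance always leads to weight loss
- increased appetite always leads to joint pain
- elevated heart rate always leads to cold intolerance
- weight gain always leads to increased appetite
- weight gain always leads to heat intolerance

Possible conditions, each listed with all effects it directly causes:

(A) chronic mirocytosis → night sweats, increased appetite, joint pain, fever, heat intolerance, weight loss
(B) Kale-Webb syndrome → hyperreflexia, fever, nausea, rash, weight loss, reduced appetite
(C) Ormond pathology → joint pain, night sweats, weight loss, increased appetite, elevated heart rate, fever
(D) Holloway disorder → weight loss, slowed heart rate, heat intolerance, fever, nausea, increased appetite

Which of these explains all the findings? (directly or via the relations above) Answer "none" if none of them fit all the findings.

For each candidate, compare predicted effects to what was observed:
(A) chronic mirocytosis — does not account for nausea
(B) Kale-Webb syndrome — nausea match; fever match; increased appetite miss; weight loss match; joint pain miss
(C) Ormond pathology — nausea miss; fever match; increased appetite match; weight loss match; joint pain match
(D) Holloway disorder — accounts for every observation (joint pain through increased appetite → joint pain)
Only (D) is consistent with every observation.

D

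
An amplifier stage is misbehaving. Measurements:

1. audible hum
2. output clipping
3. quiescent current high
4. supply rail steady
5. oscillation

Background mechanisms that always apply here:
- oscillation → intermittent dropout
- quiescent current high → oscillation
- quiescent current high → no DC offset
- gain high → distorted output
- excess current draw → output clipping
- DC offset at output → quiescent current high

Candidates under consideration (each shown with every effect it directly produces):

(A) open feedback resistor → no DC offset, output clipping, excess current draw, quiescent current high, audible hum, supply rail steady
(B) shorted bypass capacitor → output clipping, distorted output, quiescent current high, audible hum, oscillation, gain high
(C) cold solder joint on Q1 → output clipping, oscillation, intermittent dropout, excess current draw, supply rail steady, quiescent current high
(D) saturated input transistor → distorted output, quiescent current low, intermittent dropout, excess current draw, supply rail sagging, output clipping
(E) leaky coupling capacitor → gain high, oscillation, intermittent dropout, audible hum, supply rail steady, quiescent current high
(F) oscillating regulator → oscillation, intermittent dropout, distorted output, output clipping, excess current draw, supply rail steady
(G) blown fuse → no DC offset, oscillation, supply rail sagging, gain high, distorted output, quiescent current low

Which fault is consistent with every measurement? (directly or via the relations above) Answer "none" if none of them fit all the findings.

Checking each candidate against the observations:
(A) open feedback resistor — audible hum ✓; output clipping ✓; quiescent current high ✓; supply rail steady ✓; oscillation ✓ (by quiescent current high → oscillation)
(B) shorted bypass capacitor — audible hum ✓; output clipping ✓; quiescent current high ✓; supply rail steady ✗; oscillation ✓
(C) cold solder joint on Q1 — audible hum ✗; output clipping ✓; quiescent current high ✓; supply rail steady ✓; oscillation ✓
(D) saturated input transistor — audible hum ✗; output clipping ✓; quiescent current high ✗; supply rail steady ✗; oscillation ✗
(E) leaky coupling capacitor — audible hum ✓; output clipping ✗; quiescent current high ✓; supply rail steady ✓; oscillation ✓
(F) oscillating regulator — does not account for audible hum, quiescent current high
(G) blown fuse — audible hum ✗; output clipping ✗; quiescent current high ✗; supply rail steady ✗; oscillation ✓
(A) alone accounts for all the evidence.

A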